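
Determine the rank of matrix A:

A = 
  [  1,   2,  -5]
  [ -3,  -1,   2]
rank(A) = 2

Row reduce:
R2 → R2 + (3)·R1
REF = 
  [  1,   2,  -5]
  [  0,   5, -13]
Pivot columns: 1, 2 → 2 pivots.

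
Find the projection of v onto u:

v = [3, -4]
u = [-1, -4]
proj_u(v) = [-13/17, -52/17]

v·u = (3)(-1) + (-4)(-4) = 13
u·u = (-1)² + (-4)² = 17
proj_u(v) = (v·u / u·u) × u = (13/17) × u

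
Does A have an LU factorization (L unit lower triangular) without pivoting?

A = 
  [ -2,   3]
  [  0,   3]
Yes.
A[1,1] = -2 ≠ 0, so Gaussian elimination proceeds without a row swap: multiplier ℓ₂₁ = (0)/(-2) = 0, and U[2,2] = 3 - (0)(3) = 3.
L = 
  [  1,   0]
  [  0,   1]
U = 
  [ -2,   3]
  [  0,   3]
Check row 2 of LU: [(0)(-2), (0)(3) + 3] = [0, 3] = row 2 of A ✓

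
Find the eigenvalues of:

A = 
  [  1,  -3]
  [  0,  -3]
tr(A) = -2, det(A) = -3
Characteristic polynomial: λ² - tr(A)λ + det(A) = λ² + 2λ - 3
λ² + 2λ - 3 = (λ + 3)(λ - 1)

λ = 1, -3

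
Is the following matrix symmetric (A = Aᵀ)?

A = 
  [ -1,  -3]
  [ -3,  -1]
Yes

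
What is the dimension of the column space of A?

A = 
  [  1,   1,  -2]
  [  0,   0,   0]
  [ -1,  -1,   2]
dim(Col(A)) = 1

Row reduce:
R3 → R3 + (1)·R1
REF = 
  [  1,   1,  -2]
  [  0,   0,   0]
  [  0,   0,   0]
Pivot columns: 1 → 1 pivot.
dim(Col(A)) = number of pivot columns = 1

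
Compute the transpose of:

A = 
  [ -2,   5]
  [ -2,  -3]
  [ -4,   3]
Aᵀ = 
  [ -2,  -2,  -4]
  [  5,  -3,   3]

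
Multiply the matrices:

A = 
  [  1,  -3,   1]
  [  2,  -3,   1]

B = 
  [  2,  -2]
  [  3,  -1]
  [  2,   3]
A is 2×3 and B is 3×2, so AB is 2×2. Each entry is (row of A)·(column of B):
AB[1,1] = (1)(2) + (-3)(3) + (1)(2) = -5
AB[1,2] = (1)(-2) + (-3)(-1) + (1)(3) = 4
AB[2,1] = (2)(2) + (-3)(3) + (1)(2) = -3
AB[2,2] = (2)(-2) + (-3)(-1) + (1)(3) = 2

AB = 
  [ -5,   4]
  [ -3,   2]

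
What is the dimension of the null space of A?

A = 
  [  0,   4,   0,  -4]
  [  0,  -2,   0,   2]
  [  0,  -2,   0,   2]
nullity(A) = 3

Row reduce:
R2 → R2 + (1/2)·R1
R3 → R3 + (1/2)·R1
REF = 
  [  0,   4,   0,  -4]
  [  0,   0,   0,   0]
  [  0,   0,   0,   0]
Pivot columns: 2 → 1 pivot.
rank(A) = 1, so nullity(A) = 4 - 1 = 3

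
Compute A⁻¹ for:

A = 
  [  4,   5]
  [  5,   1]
det(A) = (4)(1) - (5)(5) = -21
For a 2×2 matrix, A⁻¹ = (1/det(A)) · [[d, -b], [-c, a]]
    = (-1/21) · [[1, -5], [-5, 4]]

A⁻¹ = 
  [-1/21,  5/21]
  [ 5/21, -4/21]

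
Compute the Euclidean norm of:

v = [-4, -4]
5.657

||v||₂ = √((-4)² + (-4)²) = √32 = 5.657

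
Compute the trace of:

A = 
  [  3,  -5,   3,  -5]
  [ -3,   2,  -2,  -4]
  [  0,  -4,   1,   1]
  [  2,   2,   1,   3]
9

tr(A) = 3 + 2 + 1 + 3 = 9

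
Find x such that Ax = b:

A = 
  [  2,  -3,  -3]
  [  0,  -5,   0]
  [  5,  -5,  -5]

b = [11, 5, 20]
x = [1, -1, -2]

Row reduce the augmented matrix [A|b]:
R3 → R3 - (5/2)·R1
R3 → R3 + (1/2)·R2
REF = 
  [  2,  -3,  -3,  11]
  [  0,  -5,   0,   5]
  [  0,   0, 5/2,  -5]

Back-substitution:
x₃ = (-5) / (5/2) = -2
x₂ = (5 - (0)(-2)) / (-5) = -1
x₁ = (11 - (-3)(-1) - (-3)(-2)) / 2 = 1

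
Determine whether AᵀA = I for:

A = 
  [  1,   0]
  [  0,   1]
Yes

AᵀA = 
  [  1,   0]
  [  0,   1]
= I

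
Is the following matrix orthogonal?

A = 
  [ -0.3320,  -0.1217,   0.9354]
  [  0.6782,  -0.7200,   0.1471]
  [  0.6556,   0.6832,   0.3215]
Yes

AᵀA = 
  [  1,   0,   0]
  [  0,   1,  -0.0001]
  [  0,  -0.0001,   1]
≈ I (equal to I up to the 4-dp rounding of the entries)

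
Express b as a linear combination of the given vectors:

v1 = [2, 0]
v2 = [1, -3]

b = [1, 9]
c1 = 2, c2 = -3

b = 2·v1 + -3·v2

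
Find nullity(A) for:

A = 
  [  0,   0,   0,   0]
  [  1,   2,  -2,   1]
nullity(A) = 3

Row reduce:
Swap R1 ↔ R2
REF = 
  [  1,   2,  -2,   1]
  [  0,   0,   0,   0]
Pivot columns: 1 → 1 pivot.
rank(A) = 1, so nullity(A) = 4 - 1 = 3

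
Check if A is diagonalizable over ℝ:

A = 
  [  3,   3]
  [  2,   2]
Yes

tr(A) = 5, det(A) = 0
Characteristic polynomial: λ² - tr(A)λ + det(A) = λ² - 5λ
λ² - 5λ = λ(λ - 5)
Eigenvalues: 5, 0
λ=0: alg. mult. = 1, geom. mult. = 2 - rank(A - (0)I) = 2 - 1 = 1
λ=5: alg. mult. = 1, geom. mult. = 2 - rank(A - (5)I) = 2 - 1 = 1
Sum of geometric multiplicities equals n, so A has n independent eigenvectors.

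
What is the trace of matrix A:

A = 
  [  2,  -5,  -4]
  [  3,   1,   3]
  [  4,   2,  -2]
1

tr(A) = 2 + 1 + -2 = 1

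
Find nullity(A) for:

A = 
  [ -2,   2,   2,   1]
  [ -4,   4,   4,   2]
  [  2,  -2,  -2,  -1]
nullity(A) = 3

Row reduce:
R2 → R2 - (2)·R1
R3 → R3 + (1)·R1
REF = 
  [ -2,   2,   2,   1]
  [  0,   0,   0,   0]
  [  0,   0,   0,   0]
Pivot columns: 1 → 1 pivot.
rank(A) = 1, so nullity(A) = 4 - 1 = 3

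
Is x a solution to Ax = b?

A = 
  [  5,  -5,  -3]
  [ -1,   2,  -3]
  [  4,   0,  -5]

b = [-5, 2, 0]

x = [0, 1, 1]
No

Ax = [-8, -1, -5] ≠ b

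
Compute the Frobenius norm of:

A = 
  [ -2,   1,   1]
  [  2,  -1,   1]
||A||_F = 3.464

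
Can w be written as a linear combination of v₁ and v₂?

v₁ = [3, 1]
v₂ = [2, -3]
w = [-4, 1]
Yes

Form the augmented matrix and row-reduce:
[v₁|v₂|w] = 
  [  3,   2,  -4]
  [  1,  -3,   1]
R2 → R2 - (1/3)·R1
REF = 
  [    3,     2,    -4]
  [    0, -11/3,   7/3]

No row of the form [0 0 | nonzero], so the system is consistent. Back-substitution gives c₁ = -10/11, c₂ = -7/11: w = (-10/11)·v₁ + (-7/11)·v₂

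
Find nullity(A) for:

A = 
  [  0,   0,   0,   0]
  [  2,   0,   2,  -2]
nullity(A) = 3

Row reduce:
Swap R1 ↔ R2
REF = 
  [  2,   0,   2,  -2]
  [  0,   0,   0,   0]
Pivot columns: 1 → 1 pivot.
rank(A) = 1, so nullity(A) = 4 - 1 = 3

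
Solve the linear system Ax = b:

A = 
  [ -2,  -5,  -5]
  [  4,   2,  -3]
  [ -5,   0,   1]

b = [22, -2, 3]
Row reduce the augmented matrix [A|b]:
R2 → R2 + (2)·R1
R3 → R3 - (5/2)·R1
R3 → R3 + (25/16)·R2
REF = 
  [     -2,      -5,      -5,      22]
  [      0,      -8,     -13,      42]
  [      0,       0, -109/16,   109/8]

Back-substitution:
x₃ = (109/8) / (-109/16) = -2
x₂ = (42 - (-13)(-2)) / (-8) = -2
x₁ = (22 - (-5)(-2) - (-5)(-2)) / (-2) = -1

x = [-1, -2, -2]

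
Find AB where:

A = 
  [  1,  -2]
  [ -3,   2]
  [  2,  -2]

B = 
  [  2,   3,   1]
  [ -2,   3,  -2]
A is 3×2 and B is 2×3, so AB is 3×3. Each entry is (row of A)·(column of B):
AB[1,1] = (1)(2) + (-2)(-2) = 6
AB[1,2] = (1)(3) + (-2)(3) = -3
AB[1,3] = (1)(1) + (-2)(-2) = 5
AB[2,1] = (-3)(2) + (2)(-2) = -10
AB[2,2] = (-3)(3) + (2)(3) = -3
AB[2,3] = (-3)(1) + (2)(-2) = -7
AB[3,1] = (2)(2) + (-2)(-2) = 8
AB[3,2] = (2)(3) + (-2)(3) = 0
AB[3,3] = (2)(1) + (-2)(-2) = 6

AB = 
  [  6,  -3,   5]
  [-10,  -3,  -7]
  [  8,   0,   6]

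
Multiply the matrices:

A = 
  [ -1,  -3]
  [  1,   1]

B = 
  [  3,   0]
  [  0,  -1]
AB = 
  [ -3,   3]
  [  3,  -1]

A is 2×2 and B is 2×2, so AB is 2×2. Each entry is (row of A)·(column of B):
AB[1,1] = (-1)(3) + (-3)(0) = -3
AB[1,2] = (-1)(0) + (-3)(-1) = 3
AB[2,1] = (1)(3) + (1)(0) = 3
AB[2,2] = (1)(0) + (1)(-1) = -1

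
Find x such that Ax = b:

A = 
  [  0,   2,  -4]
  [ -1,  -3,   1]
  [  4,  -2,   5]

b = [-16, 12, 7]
Row reduce the augmented matrix [A|b]:
Swap R1 ↔ R2
R3 → R3 + (4)·R1
R3 → R3 + (7)·R2
REF = 
  [ -1,  -3,   1,  12]
  [  0,   2,  -4, -16]
  [  0,   0, -19, -57]

Back-substitution:
x₃ = (-57) / (-19) = 3
x₂ = (-16 - (-4)(3)) / 2 = -2
x₁ = (12 - (-3)(-2) - (1)(3)) / (-1) = -3

x = [-3, -2, 3]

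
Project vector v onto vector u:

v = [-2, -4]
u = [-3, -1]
v·u = (-2)(-3) + (-4)(-1) = 10
u·u = (-3)² + (-1)² = 10
proj_u(v) = (v·u / u·u) × u = (10/10) × u = (1) × u

proj_u(v) = [-3, -1]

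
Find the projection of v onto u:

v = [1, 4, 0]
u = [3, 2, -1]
proj_u(v) = [33/14, 11/7, -11/14]

v·u = (1)(3) + (4)(2) + (0)(-1) = 11
u·u = (3)² + (2)² + (-1)² = 14
proj_u(v) = (v·u / u·u) × u = (11/14) × u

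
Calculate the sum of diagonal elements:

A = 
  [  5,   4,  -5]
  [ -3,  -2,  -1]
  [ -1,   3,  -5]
-2

tr(A) = 5 + -2 + -5 = -2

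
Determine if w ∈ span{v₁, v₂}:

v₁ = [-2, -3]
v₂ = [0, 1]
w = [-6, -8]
Yes

Form the augmented matrix and row-reduce:
[v₁|v₂|w] = 
  [ -2,   0,  -6]
  [ -3,   1,  -8]
R2 → R2 - (3/2)·R1
REF = 
  [ -2,   0,  -6]
  [  0,   1,   1]

No row of the form [0 0 | nonzero], so the system is consistent. Back-substitution gives c₁ = 3, c₂ = 1: w = (3)·v₁ + (1)·v₂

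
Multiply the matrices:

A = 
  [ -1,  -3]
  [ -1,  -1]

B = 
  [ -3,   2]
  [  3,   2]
A is 2×2 and B is 2×2, so AB is 2×2. Each entry is (row of A)·(column of B):
AB[1,1] = (-1)(-3) + (-3)(3) = -6
AB[1,2] = (-1)(2) + (-3)(2) = -8
AB[2,1] = (-1)(-3) + (-1)(3) = 0
AB[2,2] = (-1)(2) + (-1)(2) = -4

AB = 
  [ -6,  -8]
  [  0,  -4]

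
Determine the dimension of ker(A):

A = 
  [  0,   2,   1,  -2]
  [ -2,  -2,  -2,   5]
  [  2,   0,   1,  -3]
nullity(A) = 2

Row reduce:
Swap R1 ↔ R2
R3 → R3 + (1)·R1
R3 → R3 + (1)·R2
REF = 
  [ -2,  -2,  -2,   5]
  [  0,   2,   1,  -2]
  [  0,   0,   0,   0]
Pivot columns: 1, 2 → 2 pivots.
rank(A) = 2, so nullity(A) = 4 - 2 = 2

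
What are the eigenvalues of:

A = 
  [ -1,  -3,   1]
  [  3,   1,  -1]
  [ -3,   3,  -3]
λ = -2, (-1 + i√47)/2, (-1 - i√47)/2  (≈ -2, -0.5 + 3.428i, -0.5 - 3.428i)

Characteristic polynomial: det(λI - A) = λ³ + 3λ² + 14λ + 24
Testing integer divisors of the constant term: p(-2) = 0, so (λ + 2) is a factor:
p(λ) = (λ + 2)(λ² + λ + 12)
λ² + λ + 12 = 0  ⇒  λ = (-1 ± √((1)² - 4·(12)))/2 = (-1 ± √(-47))/2
  = (-1 + i√47)/2,  (-1 - i√47)/2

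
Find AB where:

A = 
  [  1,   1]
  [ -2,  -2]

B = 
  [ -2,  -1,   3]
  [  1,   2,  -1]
AB = 
  [ -1,   1,   2]
  [  2,  -2,  -4]

A is 2×2 and B is 2×3, so AB is 2×3. Each entry is (row of A)·(column of B):
AB[1,1] = (1)(-2) + (1)(1) = -1
AB[1,2] = (1)(-1) + (1)(2) = 1
AB[1,3] = (1)(3) + (1)(-1) = 2
AB[2,1] = (-2)(-2) + (-2)(1) = 2
AB[2,2] = (-2)(-1) + (-2)(2) = -2
AB[2,3] = (-2)(3) + (-2)(-1) = -4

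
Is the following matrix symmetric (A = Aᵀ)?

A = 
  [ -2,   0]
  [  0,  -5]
Yes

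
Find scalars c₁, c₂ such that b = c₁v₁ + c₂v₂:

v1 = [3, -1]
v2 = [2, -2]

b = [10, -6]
c1 = 2, c2 = 2

b = 2·v1 + 2·v2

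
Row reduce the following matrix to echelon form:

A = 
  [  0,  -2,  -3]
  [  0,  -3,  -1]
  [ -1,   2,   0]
Row operations:
Swap R1 ↔ R3
R3 → R3 - (2/3)·R2

Resulting echelon form:
REF = 
  [  -1,    2,    0]
  [   0,   -3,   -1]
  [   0,    0, -7/3]

Rank = 3 (number of non-zero pivot rows).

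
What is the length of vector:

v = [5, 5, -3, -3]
8.246

||v||₂ = √((5)² + (5)² + (-3)² + (-3)²) = √68 = 8.246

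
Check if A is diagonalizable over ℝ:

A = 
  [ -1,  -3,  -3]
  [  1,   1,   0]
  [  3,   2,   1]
No

Characteristic polynomial: det(λI - A) = λ³ - λ² + 11λ - 5
By the rational root theorem any rational root is an integer dividing 5; none of those is a root, so p(λ) has no rational roots and hence (being an irreducible cubic) no repeated roots.
Discriminant of the cubic: Δ = -4908
Δ < 0 ⇒ one real eigenvalue and a complex-conjugate pair: λ ≈ 0.2675 + 3.268i, 0.2675 - 3.268i, 0.4651
Has complex eigenvalues (not diagonalizable over ℝ).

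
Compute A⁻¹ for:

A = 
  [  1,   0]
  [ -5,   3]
det(A) = (1)(3) - (0)(-5) = 3
For a 2×2 matrix, A⁻¹ = (1/det(A)) · [[d, -b], [-c, a]]
    = (1/3) · [[3, 0], [5, 1]]

A⁻¹ = 
  [  1,   0]
  [5/3, 1/3]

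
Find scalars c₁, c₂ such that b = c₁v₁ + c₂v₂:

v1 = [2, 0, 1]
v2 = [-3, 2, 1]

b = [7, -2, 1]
c1 = 2, c2 = -1

b = 2·v1 + -1·v2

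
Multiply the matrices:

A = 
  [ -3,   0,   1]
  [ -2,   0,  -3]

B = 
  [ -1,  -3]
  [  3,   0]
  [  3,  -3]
AB = 
  [  6,   6]
  [ -7,  15]

A is 2×3 and B is 3×2, so AB is 2×2. Each entry is (row of A)·(column of B):
AB[1,1] = (-3)(-1) + (0)(3) + (1)(3) = 6
AB[1,2] = (-3)(-3) + (0)(0) + (1)(-3) = 6
AB[2,1] = (-2)(-1) + (0)(3) + (-3)(3) = -7
AB[2,2] = (-2)(-3) + (0)(0) + (-3)(-3) = 15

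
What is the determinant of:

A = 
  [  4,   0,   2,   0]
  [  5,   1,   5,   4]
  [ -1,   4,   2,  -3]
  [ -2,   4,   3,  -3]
Cofactor expansion along row 1: det(A) = a₁₁M₁₁ - a₁₂M₁₂ + a₁₃M₁₃ - a₁₄M₁₄

M₁₁ = det[[1, 5, 4]; [4, 2, -3]; [4, 3, -3]]
  = (1)·((2)(-3) - (-3)(3)) - (5)·((4)(-3) - (-3)(4)) + (4)·((4)(3) - (2)(4))
  = (1)(3) - (5)(0) + (4)(4)
  = 19
M₁₂ = det[[5, 5, 4]; [-1, 2, -3]; [-2, 3, -3]]
  = (5)·((2)(-3) - (-3)(3)) - (5)·((-1)(-3) - (-3)(-2)) + (4)·((-1)(3) - (2)(-2))
  = (5)(3) - (5)(-3) + (4)(1)
  = 34
M₁₃ = det[[5, 1, 4]; [-1, 4, -3]; [-2, 4, -3]]
  = (5)·((4)(-3) - (-3)(4)) - (1)·((-1)(-3) - (-3)(-2)) + (4)·((-1)(4) - (4)(-2))
  = (5)(0) - (1)(-3) + (4)(4)
  = 19
M₁₄ = det[[5, 1, 5]; [-1, 4, 2]; [-2, 4, 3]]
  = (5)·((4)(3) - (2)(4)) - (1)·((-1)(3) - (2)(-2)) + (5)·((-1)(4) - (4)(-2))
  = (5)(4) - (1)(1) + (5)(4)
  = 39

det(A) = (4)(19) - (0)(34) + (2)(19) - (0)(39) = 114

det(A) = 114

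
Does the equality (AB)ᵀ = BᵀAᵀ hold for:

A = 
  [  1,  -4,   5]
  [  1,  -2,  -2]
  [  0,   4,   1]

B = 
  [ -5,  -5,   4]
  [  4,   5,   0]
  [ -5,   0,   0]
Yes

(AB)ᵀ = 
  [-46,  -3,  11]
  [-25, -15,  20]
  [  4,   4,   0]

BᵀAᵀ = 
  [-46,  -3,  11]
  [-25, -15,  20]
  [  4,   4,   0]

Both sides are equal — this is the standard identity (AB)ᵀ = BᵀAᵀ, which holds for all A, B.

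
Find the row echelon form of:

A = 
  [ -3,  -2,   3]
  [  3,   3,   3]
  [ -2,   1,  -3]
Row operations:
R2 → R2 + (1)·R1
R3 → R3 - (2/3)·R1
R3 → R3 - (7/3)·R2

Resulting echelon form:
REF = 
  [ -3,  -2,   3]
  [  0,   1,   6]
  [  0,   0, -19]

Rank = 3 (number of non-zero pivot rows).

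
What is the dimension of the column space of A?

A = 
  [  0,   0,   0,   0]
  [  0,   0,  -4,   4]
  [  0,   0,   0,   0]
Row reduce:
Swap R1 ↔ R2
REF = 
  [  0,   0,  -4,   4]
  [  0,   0,   0,   0]
  [  0,   0,   0,   0]
Pivot columns: 3 → 1 pivot.
dim(Col(A)) = number of pivot columns = 1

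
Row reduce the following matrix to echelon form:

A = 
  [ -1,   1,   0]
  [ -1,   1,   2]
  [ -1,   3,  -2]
Row operations:
R2 → R2 - (1)·R1
R3 → R3 - (1)·R1
Swap R2 ↔ R3

Resulting echelon form:
REF = 
  [ -1,   1,   0]
  [  0,   2,  -2]
  [  0,   0,   2]

Rank = 3 (number of non-zero pivot rows).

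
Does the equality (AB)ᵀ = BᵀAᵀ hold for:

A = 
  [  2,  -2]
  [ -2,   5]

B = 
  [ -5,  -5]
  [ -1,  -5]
Yes

(AB)ᵀ = 
  [ -8,   5]
  [  0, -15]

BᵀAᵀ = 
  [ -8,   5]
  [  0, -15]

Both sides are equal — this is the standard identity (AB)ᵀ = BᵀAᵀ, which holds for all A, B.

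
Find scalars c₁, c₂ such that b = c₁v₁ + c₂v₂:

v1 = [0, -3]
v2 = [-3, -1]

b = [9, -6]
c1 = 3, c2 = -3

b = 3·v1 + -3·v2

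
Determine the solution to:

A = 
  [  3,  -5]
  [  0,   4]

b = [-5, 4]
Row reduce the augmented matrix [A|b]:
(already in echelon form)
REF = 
  [  3,  -5,  -5]
  [  0,   4,   4]

Back-substitution:
x₂ = 4 / 4 = 1
x₁ = (-5 - (-5)(1)) / 3 = 0

x = [0, 1]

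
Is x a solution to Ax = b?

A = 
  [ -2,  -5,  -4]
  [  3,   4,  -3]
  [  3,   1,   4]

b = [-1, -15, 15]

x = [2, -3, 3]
Yes

Ax = [-1, -15, 15] = b ✓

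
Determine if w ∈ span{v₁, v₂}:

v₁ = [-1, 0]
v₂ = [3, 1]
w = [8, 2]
Yes

Form the augmented matrix and row-reduce:
[v₁|v₂|w] = 
  [ -1,   3,   8]
  [  0,   1,   2]
(already in echelon form — no row operations needed)

No row of the form [0 0 | nonzero], so the system is consistent. Back-substitution gives c₁ = -2, c₂ = 2: w = (-2)·v₁ + (2)·v₂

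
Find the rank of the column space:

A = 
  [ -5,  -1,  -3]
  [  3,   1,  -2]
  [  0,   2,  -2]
Row reduce:
R2 → R2 + (3/5)·R1
R3 → R3 - (5)·R2
REF = 
  [   -5,    -1,    -3]
  [    0,   2/5, -19/5]
  [    0,     0,    17]
Pivot columns: 1, 2, 3 → 3 pivots.
dim(Col(A)) = number of pivot columns = 3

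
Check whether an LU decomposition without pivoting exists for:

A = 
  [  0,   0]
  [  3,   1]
No.
A[1,1] = 0 but A[2,1] = 3 ≠ 0. Any LU with L unit lower triangular has (LU)[1,1] = U[1,1] and (LU)[2,1] = L[2,1]·U[1,1]; matching A forces U[1,1] = 0, which then forces (LU)[2,1] = 0 ≠ 3. A row swap (pivoting) is required.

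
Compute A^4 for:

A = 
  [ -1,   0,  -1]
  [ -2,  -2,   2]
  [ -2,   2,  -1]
A² = A·A:
A²[1,1] = (-1)(-1) + (0)(-2) + (-1)(-2) = 3
A²[1,2] = (-1)(0) + (0)(-2) + (-1)(2) = -2
A²[1,3] = (-1)(-1) + (0)(2) + (-1)(-1) = 2
A²[2,1] = (-2)(-1) + (-2)(-2) + (2)(-2) = 2
A²[2,2] = (-2)(0) + (-2)(-2) + (2)(2) = 8
A²[2,3] = (-2)(-1) + (-2)(2) + (2)(-1) = -4
A²[3,1] = (-2)(-1) + (2)(-2) + (-1)(-2) = 0
A²[3,2] = (-2)(0) + (2)(-2) + (-1)(2) = -6
A²[3,3] = (-2)(-1) + (2)(2) + (-1)(-1) = 7
A² = 
  [  3,  -2,   2]
  [  2,   8,  -4]
  [  0,  -6,   7]

A^3 = A^2·A:
A^3[1,1] = (3)(-1) + (-2)(-2) + (2)(-2) = -3
A^3[1,2] = (3)(0) + (-2)(-2) + (2)(2) = 8
A^3[1,3] = (3)(-1) + (-2)(2) + (2)(-1) = -9
A^3[2,1] = (2)(-1) + (8)(-2) + (-4)(-2) = -10
A^3[2,2] = (2)(0) + (8)(-2) + (-4)(2) = -24
A^3[2,3] = (2)(-1) + (8)(2) + (-4)(-1) = 18
A^3[3,1] = (0)(-1) + (-6)(-2) + (7)(-2) = -2
A^3[3,2] = (0)(0) + (-6)(-2) + (7)(2) = 26
A^3[3,3] = (0)(-1) + (-6)(2) + (7)(-1) = -19
A^3 = 
  [ -3,   8,  -9]
  [-10, -24,  18]
  [ -2,  26, -19]

A^4 = A^3·A:
A^4[1,1] = (-3)(-1) + (8)(-2) + (-9)(-2) = 5
A^4[1,2] = (-3)(0) + (8)(-2) + (-9)(2) = -34
A^4[1,3] = (-3)(-1) + (8)(2) + (-9)(-1) = 28
A^4[2,1] = (-10)(-1) + (-24)(-2) + (18)(-2) = 22
A^4[2,2] = (-10)(0) + (-24)(-2) + (18)(2) = 84
A^4[2,3] = (-10)(-1) + (-24)(2) + (18)(-1) = -56
A^4[3,1] = (-2)(-1) + (26)(-2) + (-19)(-2) = -12
A^4[3,2] = (-2)(0) + (26)(-2) + (-19)(2) = -90
A^4[3,3] = (-2)(-1) + (26)(2) + (-19)(-1) = 73
A^4 = 
  [  5, -34,  28]
  [ 22,  84, -56]
  [-12, -90,  73]

Therefore
A^4 = 
  [  5, -34,  28]
  [ 22,  84, -56]
  [-12, -90,  73]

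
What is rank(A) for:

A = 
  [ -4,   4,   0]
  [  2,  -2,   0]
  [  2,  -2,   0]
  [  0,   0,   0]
Row reduce:
R2 → R2 + (1/2)·R1
R3 → R3 + (1/2)·R1
REF = 
  [ -4,   4,   0]
  [  0,   0,   0]
  [  0,   0,   0]
  [  0,   0,   0]
Pivot columns: 1 → 1 pivot.

rank(A) = 1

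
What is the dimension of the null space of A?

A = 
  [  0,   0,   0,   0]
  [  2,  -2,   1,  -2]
nullity(A) = 3

Row reduce:
Swap R1 ↔ R2
REF = 
  [  2,  -2,   1,  -2]
  [  0,   0,   0,   0]
Pivot columns: 1 → 1 pivot.
rank(A) = 1, so nullity(A) = 4 - 1 = 3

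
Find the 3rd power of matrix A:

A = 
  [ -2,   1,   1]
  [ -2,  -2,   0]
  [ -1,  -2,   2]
A^3 = 
  [ 10,  13,   1]
  [-18,   8,   4]
  [ -9,   0,  10]

A² = A·A:
A²[1,1] = (-2)(-2) + (1)(-2) + (1)(-1) = 1
A²[1,2] = (-2)(1) + (1)(-2) + (1)(-2) = -6
A²[1,3] = (-2)(1) + (1)(0) + (1)(2) = 0
A²[2,1] = (-2)(-2) + (-2)(-2) + (0)(-1) = 8
A²[2,2] = (-2)(1) + (-2)(-2) + (0)(-2) = 2
A²[2,3] = (-2)(1) + (-2)(0) + (0)(2) = -2
A²[3,1] = (-1)(-2) + (-2)(-2) + (2)(-1) = 4
A²[3,2] = (-1)(1) + (-2)(-2) + (2)(-2) = -1
A²[3,3] = (-1)(1) + (-2)(0) + (2)(2) = 3
A² = 
  [  1,  -6,   0]
  [  8,   2,  -2]
  [  4,  -1,   3]

A^3 = A^2·A:
A^3[1,1] = (1)(-2) + (-6)(-2) + (0)(-1) = 10
A^3[1,2] = (1)(1) + (-6)(-2) + (0)(-2) = 13
A^3[1,3] = (1)(1) + (-6)(0) + (0)(2) = 1
A^3[2,1] = (8)(-2) + (2)(-2) + (-2)(-1) = -18
A^3[2,2] = (8)(1) + (2)(-2) + (-2)(-2) = 8
A^3[2,3] = (8)(1) + (2)(0) + (-2)(2) = 4
A^3[3,1] = (4)(-2) + (-1)(-2) + (3)(-1) = -9
A^3[3,2] = (4)(1) + (-1)(-2) + (3)(-2) = 0
A^3[3,3] = (4)(1) + (-1)(0) + (3)(2) = 10
A^3 = 
  [ 10,  13,   1]
  [-18,   8,   4]
  [ -9,   0,  10]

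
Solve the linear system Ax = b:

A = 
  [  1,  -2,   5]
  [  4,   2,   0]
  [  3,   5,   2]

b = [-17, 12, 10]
x = [2, 2, -3]

Row reduce the augmented matrix [A|b]:
R2 → R2 - (4)·R1
R3 → R3 - (3)·R1
R3 → R3 - (11/10)·R2
REF = 
  [  1,  -2,   5, -17]
  [  0,  10, -20,  80]
  [  0,   0,   9, -27]

Back-substitution:
x₃ = (-27) / 9 = -3
x₂ = (80 - (-20)(-3)) / 10 = 2
x₁ = (-17 - (-2)(2) - (5)(-3)) / 1 = 2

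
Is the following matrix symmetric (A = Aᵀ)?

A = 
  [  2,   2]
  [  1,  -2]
No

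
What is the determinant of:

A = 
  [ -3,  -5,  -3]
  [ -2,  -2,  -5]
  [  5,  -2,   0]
113

Cofactor expansion along row 1:
det(A) = (-3)·((-2)(0) - (-5)(-2)) - (-5)·((-2)(0) - (-5)(5)) + (-3)·((-2)(-2) - (-2)(5))
  = (-3)(-10) - (-5)(25) + (-3)(14)
  = 113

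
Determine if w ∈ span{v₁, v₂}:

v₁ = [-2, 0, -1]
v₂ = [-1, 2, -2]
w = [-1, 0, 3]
No

Form the augmented matrix and row-reduce:
[v₁|v₂|w] = 
  [ -2,  -1,  -1]
  [  0,   2,   0]
  [ -1,  -2,   3]
R3 → R3 - (1/2)·R1
R3 → R3 + (3/4)·R2
REF = 
  [ -2,  -1,  -1]
  [  0,   2,   0]
  [  0,   0, 7/2]

Row 3 reads [0 0 | 7/2], i.e. 0 = 7/2, so the system is inconsistent and w ∉ span{v₁, v₂}.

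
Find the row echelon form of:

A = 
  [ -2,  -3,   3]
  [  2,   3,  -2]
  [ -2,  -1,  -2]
Row operations:
R2 → R2 + (1)·R1
R3 → R3 - (1)·R1
Swap R2 ↔ R3

Resulting echelon form:
REF = 
  [ -2,  -3,   3]
  [  0,   2,  -5]
  [  0,   0,   1]

Rank = 3 (number of non-zero pivot rows).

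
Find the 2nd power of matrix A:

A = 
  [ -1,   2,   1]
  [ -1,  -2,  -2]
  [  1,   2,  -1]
A² = A·A:
A²[1,1] = (-1)(-1) + (2)(-1) + (1)(1) = 0
A²[1,2] = (-1)(2) + (2)(-2) + (1)(2) = -4
A²[1,3] = (-1)(1) + (2)(-2) + (1)(-1) = -6
A²[2,1] = (-1)(-1) + (-2)(-1) + (-2)(1) = 1
A²[2,2] = (-1)(2) + (-2)(-2) + (-2)(2) = -2
A²[2,3] = (-1)(1) + (-2)(-2) + (-2)(-1) = 5
A²[3,1] = (1)(-1) + (2)(-1) + (-1)(1) = -4
A²[3,2] = (1)(2) + (2)(-2) + (-1)(2) = -4
A²[3,3] = (1)(1) + (2)(-2) + (-1)(-1) = -2
A² = 
  [  0,  -4,  -6]
  [  1,  -2,   5]
  [ -4,  -4,  -2]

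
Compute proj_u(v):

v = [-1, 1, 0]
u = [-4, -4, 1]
v·u = (-1)(-4) + (1)(-4) + (0)(1) = 0
u·u = (-4)² + (-4)² + (1)² = 33
proj_u(v) = (v·u / u·u) × u = (0/33) × u = (0) × u

proj_u(v) = [0, 0, 0]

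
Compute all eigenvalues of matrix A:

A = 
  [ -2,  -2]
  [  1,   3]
λ = (1 + √17)/2, (1 - √17)/2  (≈ 2.562, -1.562)

tr(A) = 1, det(A) = -4
Characteristic polynomial: λ² - tr(A)λ + det(A) = λ² - λ - 4
λ² - λ - 4 = 0  ⇒  λ = (1 ± √((-1)² - 4·(-4)))/2 = (1 ± √(17))/2
  = (1 + √17)/2,  (1 - √17)/2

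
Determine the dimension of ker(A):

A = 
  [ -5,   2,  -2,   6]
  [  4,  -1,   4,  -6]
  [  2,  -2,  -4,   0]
nullity(A) = 2

Row reduce:
R2 → R2 + (4/5)·R1
R3 → R3 + (2/5)·R1
R3 → R3 + (2)·R2
REF = 
  [  -5,    2,   -2,    6]
  [   0,  3/5, 12/5, -6/5]
  [   0,    0,    0,    0]
Pivot columns: 1, 2 → 2 pivots.
rank(A) = 2, so nullity(A) = 4 - 2 = 2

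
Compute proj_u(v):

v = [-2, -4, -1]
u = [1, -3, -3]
v·u = (-2)(1) + (-4)(-3) + (-1)(-3) = 13
u·u = (1)² + (-3)² + (-3)² = 19
proj_u(v) = (v·u / u·u) × u = (13/19) × u

proj_u(v) = [13/19, -39/19, -39/19]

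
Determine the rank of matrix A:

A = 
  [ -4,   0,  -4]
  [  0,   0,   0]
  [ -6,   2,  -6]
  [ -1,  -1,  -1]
Row reduce:
R3 → R3 - (3/2)·R1
R4 → R4 - (1/4)·R1
Swap R2 ↔ R3
R4 → R4 + (1/2)·R2
REF = 
  [ -4,   0,  -4]
  [  0,   2,   0]
  [  0,   0,   0]
  [  0,   0,   0]
Pivot columns: 1, 2 → 2 pivots.

rank(A) = 2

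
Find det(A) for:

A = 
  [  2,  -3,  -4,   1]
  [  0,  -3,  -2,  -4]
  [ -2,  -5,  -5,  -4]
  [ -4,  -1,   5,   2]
Cofactor expansion along row 1: det(A) = a₁₁M₁₁ - a₁₂M₁₂ + a₁₃M₁₃ - a₁₄M₁₄

M₁₁ = det[[-3, -2, -4]; [-5, -5, -4]; [-1, 5, 2]]
  = (-3)·((-5)(2) - (-4)(5)) - (-2)·((-5)(2) - (-4)(-1)) + (-4)·((-5)(5) - (-5)(-1))
  = (-3)(10) - (-2)(-14) + (-4)(-30)
  = 62
M₁₂ = det[[0, -2, -4]; [-2, -5, -4]; [-4, 5, 2]]
  = (0)·((-5)(2) - (-4)(5)) - (-2)·((-2)(2) - (-4)(-4)) + (-4)·((-2)(5) - (-5)(-4))
  = (0)(10) - (-2)(-20) + (-4)(-30)
  = 80
M₁₃ = det[[0, -3, -4]; [-2, -5, -4]; [-4, -1, 2]]
  = (0)·((-5)(2) - (-4)(-1)) - (-3)·((-2)(2) - (-4)(-4)) + (-4)·((-2)(-1) - (-5)(-4))
  = (0)(-14) - (-3)(-20) + (-4)(-18)
  = 12
M₁₄ = det[[0, -3, -2]; [-2, -5, -5]; [-4, -1, 5]]
  = (0)·((-5)(5) - (-5)(-1)) - (-3)·((-2)(5) - (-5)(-4)) + (-2)·((-2)(-1) - (-5)(-4))
  = (0)(-30) - (-3)(-30) + (-2)(-18)
  = -54

det(A) = (2)(62) - (-3)(80) + (-4)(12) - (1)(-54) = 370

det(A) = 370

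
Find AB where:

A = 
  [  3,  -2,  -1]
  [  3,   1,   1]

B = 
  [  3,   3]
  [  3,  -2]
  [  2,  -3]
A is 2×3 and B is 3×2, so AB is 2×2. Each entry is (row of A)·(column of B):
AB[1,1] = (3)(3) + (-2)(3) + (-1)(2) = 1
AB[1,2] = (3)(3) + (-2)(-2) + (-1)(-3) = 16
AB[2,1] = (3)(3) + (1)(3) + (1)(2) = 14
AB[2,2] = (3)(3) + (1)(-2) + (1)(-3) = 4

AB = 
  [  1,  16]
  [ 14,   4]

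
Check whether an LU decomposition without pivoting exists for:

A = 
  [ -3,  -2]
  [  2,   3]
Yes.
A[1,1] = -3 ≠ 0, so Gaussian elimination proceeds without a row swap: multiplier ℓ₂₁ = (2)/(-3) = -2/3, and U[2,2] = 3 - (-2/3)(-2) = 5/3.
L = 
  [   1,    0]
  [-2/3,    1]
U = 
  [ -3,  -2]
  [  0, 5/3]
Check row 2 of LU: [(-2/3)(-3), (-2/3)(-2) + (5/3)] = [2, 3] = row 2 of A ✓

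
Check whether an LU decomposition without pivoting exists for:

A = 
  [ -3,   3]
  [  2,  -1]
Yes.
A[1,1] = -3 ≠ 0, so Gaussian elimination proceeds without a row swap: multiplier ℓ₂₁ = (2)/(-3) = -2/3, and U[2,2] = -1 - (-2/3)(3) = 1.
L = 
  [   1,    0]
  [-2/3,    1]
U = 
  [ -3,   3]
  [  0,   1]
Check row 2 of LU: [(-2/3)(-3), (-2/3)(3) + 1] = [2, -1] = row 2 of A ✓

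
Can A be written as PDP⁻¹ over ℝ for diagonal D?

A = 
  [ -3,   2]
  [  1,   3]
Yes

tr(A) = 0, det(A) = -11
Characteristic polynomial: λ² - tr(A)λ + det(A) = λ² - 11
λ² - 11 = 0  ⇒  λ = (0 ± √((0)² - 4·(-11)))/2 = (0 ± √(44))/2
  = √11,  -√11
Eigenvalues: √11, -√11  (≈ 3.317, -3.317)
The two irrational eigenvalues are distinct (simple), so each has alg. mult. = geom. mult. = 1.
Sum of geometric multiplicities equals n, so A has n independent eigenvectors.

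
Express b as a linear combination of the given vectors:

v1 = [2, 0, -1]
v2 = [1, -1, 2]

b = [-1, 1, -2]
c1 = 0, c2 = -1

b = 0·v1 + -1·v2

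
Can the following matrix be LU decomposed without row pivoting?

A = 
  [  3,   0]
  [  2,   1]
Yes.
A[1,1] = 3 ≠ 0, so Gaussian elimination proceeds without a row swap: multiplier ℓ₂₁ = (2)/(3) = 2/3, and U[2,2] = 1 - (2/3)(0) = 1.
L = 
  [  1,   0]
  [2/3,   1]
U = 
  [  3,   0]
  [  0,   1]
Check row 2 of LU: [(2/3)(3), (2/3)(0) + 1] = [2, 1] = row 2 of A ✓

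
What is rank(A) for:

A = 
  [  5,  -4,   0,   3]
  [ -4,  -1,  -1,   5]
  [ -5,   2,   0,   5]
Row reduce:
R2 → R2 + (4/5)·R1
R3 → R3 + (1)·R1
R3 → R3 - (10/21)·R2
REF = 
  [    5,    -4,     0,     3]
  [    0, -21/5,    -1,  37/5]
  [    0,     0, 10/21, 94/21]
Pivot columns: 1, 2, 3 → 3 pivots.

rank(A) = 3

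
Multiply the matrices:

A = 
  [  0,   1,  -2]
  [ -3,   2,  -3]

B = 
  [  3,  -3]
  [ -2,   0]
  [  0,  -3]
A is 2×3 and B is 3×2, so AB is 2×2. Each entry is (row of A)·(column of B):
AB[1,1] = (0)(3) + (1)(-2) + (-2)(0) = -2
AB[1,2] = (0)(-3) + (1)(0) + (-2)(-3) = 6
AB[2,1] = (-3)(3) + (2)(-2) + (-3)(0) = -13
AB[2,2] = (-3)(-3) + (2)(0) + (-3)(-3) = 18

AB = 
  [ -2,   6]
  [-13,  18]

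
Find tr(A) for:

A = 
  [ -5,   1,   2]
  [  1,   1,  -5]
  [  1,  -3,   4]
0

tr(A) = -5 + 1 + 4 = 0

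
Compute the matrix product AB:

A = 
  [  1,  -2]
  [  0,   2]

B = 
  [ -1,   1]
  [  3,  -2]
AB = 
  [ -7,   5]
  [  6,  -4]

A is 2×2 and B is 2×2, so AB is 2×2. Each entry is (row of A)·(column of B):
AB[1,1] = (1)(-1) + (-2)(3) = -7
AB[1,2] = (1)(1) + (-2)(-2) = 5
AB[2,1] = (0)(-1) + (2)(3) = 6
AB[2,2] = (0)(1) + (2)(-2) = -4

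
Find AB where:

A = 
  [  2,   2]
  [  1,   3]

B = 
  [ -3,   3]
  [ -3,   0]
AB = 
  [-12,   6]
  [-12,   3]

A is 2×2 and B is 2×2, so AB is 2×2. Each entry is (row of A)·(column of B):
AB[1,1] = (2)(-3) + (2)(-3) = -12
AB[1,2] = (2)(3) + (2)(0) = 6
AB[2,1] = (1)(-3) + (3)(-3) = -12
AB[2,2] = (1)(3) + (3)(0) = 3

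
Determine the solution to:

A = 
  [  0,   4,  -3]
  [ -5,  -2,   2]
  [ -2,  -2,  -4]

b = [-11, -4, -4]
Row reduce the augmented matrix [A|b]:
Swap R1 ↔ R2
R3 → R3 - (2/5)·R1
R3 → R3 + (3/10)·R2
REF = 
  [    -5,     -2,      2,     -4]
  [     0,      4,     -3,    -11]
  [     0,      0, -57/10, -57/10]

Back-substitution:
x₃ = (-57/10) / (-57/10) = 1
x₂ = (-11 - (-3)(1)) / 4 = -2
x₁ = (-4 - (-2)(-2) - (2)(1)) / (-5) = 2

x = [2, -2, 1]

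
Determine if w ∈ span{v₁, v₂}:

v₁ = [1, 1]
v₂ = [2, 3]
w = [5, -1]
Yes

Form the augmented matrix and row-reduce:
[v₁|v₂|w] = 
  [  1,   2,   5]
  [  1,   3,  -1]
R2 → R2 - (1)·R1
REF = 
  [  1,   2,   5]
  [  0,   1,  -6]

No row of the form [0 0 | nonzero], so the system is consistent. Back-substitution gives c₁ = 17, c₂ = -6: w = (17)·v₁ + (-6)·v₂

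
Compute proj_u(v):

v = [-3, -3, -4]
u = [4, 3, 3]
proj_u(v) = [-66/17, -99/34, -99/34]

v·u = (-3)(4) + (-3)(3) + (-4)(3) = -33
u·u = (4)² + (3)² + (3)² = 34
proj_u(v) = (v·u / u·u) × u = (-33/34) × u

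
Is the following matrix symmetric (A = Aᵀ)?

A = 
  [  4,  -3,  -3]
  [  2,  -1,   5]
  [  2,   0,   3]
No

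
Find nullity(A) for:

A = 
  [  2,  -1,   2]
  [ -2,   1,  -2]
nullity(A) = 2

Row reduce:
R2 → R2 + (1)·R1
REF = 
  [  2,  -1,   2]
  [  0,   0,   0]
Pivot columns: 1 → 1 pivot.
rank(A) = 1, so nullity(A) = 3 - 1 = 2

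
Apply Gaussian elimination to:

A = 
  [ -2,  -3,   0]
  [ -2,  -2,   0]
Row operations:
R2 → R2 - (1)·R1

Resulting echelon form:
REF = 
  [ -2,  -3,   0]
  [  0,   1,   0]

Rank = 2 (number of non-zero pivot rows).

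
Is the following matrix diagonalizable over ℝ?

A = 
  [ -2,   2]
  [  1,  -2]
Yes

tr(A) = -4, det(A) = 2
Characteristic polynomial: λ² - tr(A)λ + det(A) = λ² + 4λ + 2
λ² + 4λ + 2 = 0  ⇒  λ = (-4 ± √((4)² - 4·(2)))/2 = (-4 ± √(8))/2
  = -2 + √2,  -2 - √2
Eigenvalues: -2 + √2, -2 - √2  (≈ -0.5858, -3.414)
The two irrational eigenvalues are distinct (simple), so each has alg. mult. = geom. mult. = 1.
Sum of geometric multiplicities equals n, so A has n independent eigenvectors.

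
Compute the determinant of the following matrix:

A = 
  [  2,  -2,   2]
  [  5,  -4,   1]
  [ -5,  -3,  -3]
Cofactor expansion along row 1:
det(A) = (2)·((-4)(-3) - (1)(-3)) - (-2)·((5)(-3) - (1)(-5)) + (2)·((5)(-3) - (-4)(-5))
  = (2)(15) - (-2)(-10) + (2)(-35)
  = -60

det(A) = -60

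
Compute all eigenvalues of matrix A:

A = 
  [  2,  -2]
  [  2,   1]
λ = (3 + i√15)/2, (3 - i√15)/2  (≈ 1.5 + 1.936i, 1.5 - 1.936i)

tr(A) = 3, det(A) = 6
Characteristic polynomial: λ² - tr(A)λ + det(A) = λ² - 3λ + 6
λ² - 3λ + 6 = 0  ⇒  λ = (3 ± √((-3)² - 4·(6)))/2 = (3 ± √(-15))/2
  = (3 + i√15)/2,  (3 - i√15)/2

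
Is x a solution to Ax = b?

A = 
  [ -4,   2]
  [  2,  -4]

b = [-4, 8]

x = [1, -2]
No

Ax = [-8, 10] ≠ b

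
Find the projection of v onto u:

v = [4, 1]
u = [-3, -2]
v·u = (4)(-3) + (1)(-2) = -14
u·u = (-3)² + (-2)² = 13
proj_u(v) = (v·u / u·u) × u = (-14/13) × u

proj_u(v) = [42/13, 28/13]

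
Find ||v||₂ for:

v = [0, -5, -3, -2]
6.164

||v||₂ = √((0)² + (-5)² + (-3)² + (-2)²) = √38 = 6.164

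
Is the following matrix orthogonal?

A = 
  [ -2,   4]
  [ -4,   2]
No

AᵀA = 
  [ 20, -16]
  [-16,  20]
≠ I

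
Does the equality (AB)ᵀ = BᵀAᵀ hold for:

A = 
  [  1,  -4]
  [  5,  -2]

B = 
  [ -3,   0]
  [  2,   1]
Yes

(AB)ᵀ = 
  [-11, -19]
  [ -4,  -2]

BᵀAᵀ = 
  [-11, -19]
  [ -4,  -2]

Both sides are equal — this is the standard identity (AB)ᵀ = BᵀAᵀ, which holds for all A, B.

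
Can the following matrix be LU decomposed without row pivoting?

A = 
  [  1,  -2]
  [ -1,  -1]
Yes.
A[1,1] = 1 ≠ 0, so Gaussian elimination proceeds without a row swap: multiplier ℓ₂₁ = (-1)/(1) = -1, and U[2,2] = -1 - (-1)(-2) = -3.
L = 
  [  1,   0]
  [ -1,   1]
U = 
  [  1,  -2]
  [  0,  -3]
Check row 2 of LU: [(-1)(1), (-1)(-2) + (-3)] = [-1, -1] = row 2 of A ✓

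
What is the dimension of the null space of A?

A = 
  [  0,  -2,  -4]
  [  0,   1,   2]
nullity(A) = 2

Row reduce:
R2 → R2 + (1/2)·R1
REF = 
  [  0,  -2,  -4]
  [  0,   0,   0]
Pivot columns: 2 → 1 pivot.
rank(A) = 1, so nullity(A) = 3 - 1 = 2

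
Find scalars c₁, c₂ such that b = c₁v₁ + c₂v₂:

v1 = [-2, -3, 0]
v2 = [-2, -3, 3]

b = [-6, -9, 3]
c1 = 2, c2 = 1

b = 2·v1 + 1·v2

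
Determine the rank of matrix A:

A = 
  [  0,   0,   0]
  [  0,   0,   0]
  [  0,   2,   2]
rank(A) = 1

Row reduce:
Swap R1 ↔ R3
REF = 
  [  0,   2,   2]
  [  0,   0,   0]
  [  0,   0,   0]
Pivot columns: 2 → 1 pivot.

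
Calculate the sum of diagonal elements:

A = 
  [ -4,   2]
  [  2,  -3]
-7

tr(A) = -4 + -3 = -7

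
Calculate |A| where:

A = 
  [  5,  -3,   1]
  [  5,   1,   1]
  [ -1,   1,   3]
64

Cofactor expansion along row 1:
det(A) = (5)·((1)(3) - (1)(1)) - (-3)·((5)(3) - (1)(-1)) + (1)·((5)(1) - (1)(-1))
  = (5)(2) - (-3)(16) + (1)(6)
  = 64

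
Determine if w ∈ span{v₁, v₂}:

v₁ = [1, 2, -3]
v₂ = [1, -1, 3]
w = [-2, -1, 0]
Yes

Form the augmented matrix and row-reduce:
[v₁|v₂|w] = 
  [  1,   1,  -2]
  [  2,  -1,  -1]
  [ -3,   3,   0]
R2 → R2 - (2)·R1
R3 → R3 + (3)·R1
R3 → R3 + (2)·R2
REF = 
  [  1,   1,  -2]
  [  0,  -3,   3]
  [  0,   0,   0]

No row of the form [0 0 | nonzero], so the system is consistent. Back-substitution gives c₁ = -1, c₂ = -1: w = (-1)·v₁ + (-1)·v₂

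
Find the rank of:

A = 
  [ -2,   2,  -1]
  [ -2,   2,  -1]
Row reduce:
R2 → R2 - (1)·R1
REF = 
  [ -2,   2,  -1]
  [  0,   0,   0]
Pivot columns: 1 → 1 pivot.

rank(A) = 1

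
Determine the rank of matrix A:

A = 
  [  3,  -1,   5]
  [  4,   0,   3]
rank(A) = 2

Row reduce:
R2 → R2 - (4/3)·R1
REF = 
  [    3,    -1,     5]
  [    0,   4/3, -11/3]
Pivot columns: 1, 2 → 2 pivots.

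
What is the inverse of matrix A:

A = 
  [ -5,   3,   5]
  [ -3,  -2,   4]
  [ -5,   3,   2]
det(A) = (-5)·((-2)(2) - (4)(3)) - (3)·((-3)(2) - (4)(-5)) + (5)·((-3)(3) - (-2)(-5))
  = (-5)(-16) - (3)(14) + (5)(-19)
  = -57
det(A) = -57 ≠ 0, so A is invertible.

Cofactors Cᵢⱼ = (-1)ⁱ⁺ʲ·Mᵢⱼ:
C = 
  [-16, -14, -19]
  [  9,  15,   0]
  [ 22,   5,  19]

adj(A) = Cᵀ:
adj(A) = 
  [-16,   9,  22]
  [-14,  15,   5]
  [-19,   0,  19]

A⁻¹ = (-1/57) · adj(A):
A⁻¹ = 
  [ 16/57,  -3/19, -22/57]
  [ 14/57,  -5/19,  -5/57]
  [   1/3,      0,   -1/3]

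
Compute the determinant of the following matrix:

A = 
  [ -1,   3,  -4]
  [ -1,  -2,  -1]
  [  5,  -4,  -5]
Cofactor expansion along row 1:
det(A) = (-1)·((-2)(-5) - (-1)(-4)) - (3)·((-1)(-5) - (-1)(5)) + (-4)·((-1)(-4) - (-2)(5))
  = (-1)(6) - (3)(10) + (-4)(14)
  = -92

det(A) = -92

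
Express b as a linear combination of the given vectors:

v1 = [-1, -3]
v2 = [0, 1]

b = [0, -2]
c1 = 0, c2 = -2

b = 0·v1 + -2·v2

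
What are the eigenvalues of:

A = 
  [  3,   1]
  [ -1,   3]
λ = 3 + i, 3 - i  (≈ 3 + 1i, 3 - 1i)

tr(A) = 6, det(A) = 10
Characteristic polynomial: λ² - tr(A)λ + det(A) = λ² - 6λ + 10
λ² - 6λ + 10 = 0  ⇒  λ = (6 ± √((-6)² - 4·(10)))/2 = (6 ± √(-4))/2
  = 3 + i,  3 - i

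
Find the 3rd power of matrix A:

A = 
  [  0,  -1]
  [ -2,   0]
A² = A·A:
A²[1,1] = (0)(0) + (-1)(-2) = 2
A²[1,2] = (0)(-1) + (-1)(0) = 0
A²[2,1] = (-2)(0) + (0)(-2) = 0
A²[2,2] = (-2)(-1) + (0)(0) = 2
A² = 
  [  2,   0]
  [  0,   2]

A^3 = A^2·A:
A^3[1,1] = (2)(0) + (0)(-2) = 0
A^3[1,2] = (2)(-1) + (0)(0) = -2
A^3[2,1] = (0)(0) + (2)(-2) = -4
A^3[2,2] = (0)(-1) + (2)(0) = 0
A^3 = 
  [  0,  -2]
  [ -4,   0]

Therefore
A^3 = 
  [  0,  -2]
  [ -4,   0]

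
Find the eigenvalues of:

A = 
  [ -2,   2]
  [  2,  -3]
tr(A) = -5, det(A) = 2
Characteristic polynomial: λ² - tr(A)λ + det(A) = λ² + 5λ + 2
λ² + 5λ + 2 = 0  ⇒  λ = (-5 ± √((5)² - 4·(2)))/2 = (-5 ± √(17))/2
  = (-5 + √17)/2,  (-5 - √17)/2

λ = (-5 + √17)/2, (-5 - √17)/2  (≈ -0.4384, -4.562)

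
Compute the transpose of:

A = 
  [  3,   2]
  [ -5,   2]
Aᵀ = 
  [  3,  -5]
  [  2,   2]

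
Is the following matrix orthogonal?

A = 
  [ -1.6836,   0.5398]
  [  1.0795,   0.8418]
No

AᵀA = 
  [  3.9998,  -0.0001]
  [ -0.0001,   1]
≠ I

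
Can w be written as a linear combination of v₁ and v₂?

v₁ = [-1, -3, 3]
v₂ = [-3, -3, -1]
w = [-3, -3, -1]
Yes

Form the augmented matrix and row-reduce:
[v₁|v₂|w] = 
  [ -1,  -3,  -3]
  [ -3,  -3,  -3]
  [  3,  -1,  -1]
R2 → R2 - (3)·R1
R3 → R3 + (3)·R1
R3 → R3 + (5/3)·R2
REF = 
  [ -1,  -3,  -3]
  [  0,   6,   6]
  [  0,   0,   0]

No row of the form [0 0 | nonzero], so the system is consistent. Back-substitution gives c₁ = 0, c₂ = 1: w = (0)·v₁ + (1)·v₂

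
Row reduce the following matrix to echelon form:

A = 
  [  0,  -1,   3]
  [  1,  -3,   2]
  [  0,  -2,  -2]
Row operations:
Swap R1 ↔ R2
R3 → R3 - (2)·R2

Resulting echelon form:
REF = 
  [  1,  -3,   2]
  [  0,  -1,   3]
  [  0,   0,  -8]

Rank = 3 (number of non-zero pivot rows).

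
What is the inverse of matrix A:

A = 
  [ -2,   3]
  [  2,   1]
det(A) = (-2)(1) - (3)(2) = -8
For a 2×2 matrix, A⁻¹ = (1/det(A)) · [[d, -b], [-c, a]]
    = (-1/8) · [[1, -3], [-2, -2]]

A⁻¹ = 
  [-1/8,  3/8]
  [ 1/4,  1/4]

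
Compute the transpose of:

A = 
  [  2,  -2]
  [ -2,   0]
Aᵀ = 
  [  2,  -2]
  [ -2,   0]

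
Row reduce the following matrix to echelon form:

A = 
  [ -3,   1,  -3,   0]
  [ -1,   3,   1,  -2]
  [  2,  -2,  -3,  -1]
Row operations:
R2 → R2 - (1/3)·R1
R3 → R3 + (2/3)·R1
R3 → R3 + (1/2)·R2

Resulting echelon form:
REF = 
  [ -3,   1,  -3,   0]
  [  0, 8/3,   2,  -2]
  [  0,   0,  -4,  -2]

Rank = 3 (number of non-zero pivot rows).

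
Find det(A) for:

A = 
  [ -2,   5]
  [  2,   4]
-18

For a 2×2 matrix, det = ad - bc = (-2)(4) - (5)(2) = -18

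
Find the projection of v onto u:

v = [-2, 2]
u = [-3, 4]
proj_u(v) = [-42/25, 56/25]

v·u = (-2)(-3) + (2)(4) = 14
u·u = (-3)² + (4)² = 25
proj_u(v) = (v·u / u·u) × u = (14/25) × u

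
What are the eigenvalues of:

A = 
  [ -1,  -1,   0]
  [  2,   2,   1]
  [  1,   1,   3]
Characteristic polynomial: det(λI - A) = λ³ - 4λ² + 2λ
The constant term is 0, so λ = 0 is a root: p(λ) = λ(λ² - 4λ + 2)
λ² - 4λ + 2 = 0  ⇒  λ = (4 ± √((-4)² - 4·(2)))/2 = (4 ± √(8))/2
  = 2 + √2,  2 - √2

λ = 0, 2 + √2, 2 - √2  (≈ 0, 3.414, 0.5858)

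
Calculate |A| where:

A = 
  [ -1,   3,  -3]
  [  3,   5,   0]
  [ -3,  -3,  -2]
10

Cofactor expansion along row 1:
det(A) = (-1)·((5)(-2) - (0)(-3)) - (3)·((3)(-2) - (0)(-3)) + (-3)·((3)(-3) - (5)(-3))
  = (-1)(-10) - (3)(-6) + (-3)(6)
  = 10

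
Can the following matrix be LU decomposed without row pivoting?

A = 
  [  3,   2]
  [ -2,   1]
Yes.
A[1,1] = 3 ≠ 0, so Gaussian elimination proceeds without a row swap: multiplier ℓ₂₁ = (-2)/(3) = -2/3, and U[2,2] = 1 - (-2/3)(2) = 7/3.
L = 
  [   1,    0]
  [-2/3,    1]
U = 
  [  3,   2]
  [  0, 7/3]
Check row 2 of LU: [(-2/3)(3), (-2/3)(2) + (7/3)] = [-2, 1] = row 2 of A ✓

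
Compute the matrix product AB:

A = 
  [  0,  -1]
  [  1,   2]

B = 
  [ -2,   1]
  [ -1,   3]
AB = 
  [  1,  -3]
  [ -4,   7]

A is 2×2 and B is 2×2, so AB is 2×2. Each entry is (row of A)·(column of B):
AB[1,1] = (0)(-2) + (-1)(-1) = 1
AB[1,2] = (0)(1) + (-1)(3) = -3
AB[2,1] = (1)(-2) + (2)(-1) = -4
AB[2,2] = (1)(1) + (2)(3) = 7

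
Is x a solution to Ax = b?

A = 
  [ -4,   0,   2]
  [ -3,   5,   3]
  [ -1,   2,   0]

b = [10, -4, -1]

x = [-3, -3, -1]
No

Ax = [10, -9, -3] ≠ b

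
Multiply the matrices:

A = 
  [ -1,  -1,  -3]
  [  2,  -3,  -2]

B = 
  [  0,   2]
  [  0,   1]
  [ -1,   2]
A is 2×3 and B is 3×2, so AB is 2×2. Each entry is (row of A)·(column of B):
AB[1,1] = (-1)(0) + (-1)(0) + (-3)(-1) = 3
AB[1,2] = (-1)(2) + (-1)(1) + (-3)(2) = -9
AB[2,1] = (2)(0) + (-3)(0) + (-2)(-1) = 2
AB[2,2] = (2)(2) + (-3)(1) + (-2)(2) = -3

AB = 
  [  3,  -9]
  [  2,  -3]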